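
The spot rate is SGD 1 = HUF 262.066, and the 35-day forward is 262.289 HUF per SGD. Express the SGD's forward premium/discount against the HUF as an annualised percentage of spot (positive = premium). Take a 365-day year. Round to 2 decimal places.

+0.89%

T = 35/365 years.
SGD trades forward at +0.08509% vs spot over the period.
×(1/T) gives 0.89% p.a.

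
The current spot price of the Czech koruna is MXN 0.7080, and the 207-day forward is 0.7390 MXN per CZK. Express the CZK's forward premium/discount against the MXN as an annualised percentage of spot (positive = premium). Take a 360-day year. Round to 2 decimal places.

T = 207/360 years.
Period premium: (0.7390 − 0.708)/0.708 = 0.0437853.
Per annum: 0.0437853 / (207/360) = 0.076148 = 7.61%.

+7.61%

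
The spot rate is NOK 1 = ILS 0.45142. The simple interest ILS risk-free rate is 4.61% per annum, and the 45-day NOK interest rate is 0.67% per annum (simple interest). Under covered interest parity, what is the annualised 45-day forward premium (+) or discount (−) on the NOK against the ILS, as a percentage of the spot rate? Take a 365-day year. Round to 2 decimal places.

+3.94%

T = 45/365 years.
CIP forward (ILS per NOK) = 0.45142 × 1.0056836/1.000826 = 0.45361101.
(F − S)/S ÷ T = (0.45361101 − 0.45142)/0.45142/(45/365) = 0.039368 → 3.94%.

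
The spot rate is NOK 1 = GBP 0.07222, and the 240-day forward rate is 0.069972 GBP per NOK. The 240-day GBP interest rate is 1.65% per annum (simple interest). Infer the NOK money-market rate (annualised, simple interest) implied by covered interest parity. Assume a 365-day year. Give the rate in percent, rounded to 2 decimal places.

6.59%

T = 240/365 years.
By CIP, F/S equals the GBP-to-NOK growth ratio: 0.069972/0.07222 = 0.9688729.
GBP growth factor: 1 + 0.0165×240/365 = 1.0108493.
So the NOK growth factor = 1.043325.
(1.043325 − 1)/T = 0.065890, i.e. 6.59%.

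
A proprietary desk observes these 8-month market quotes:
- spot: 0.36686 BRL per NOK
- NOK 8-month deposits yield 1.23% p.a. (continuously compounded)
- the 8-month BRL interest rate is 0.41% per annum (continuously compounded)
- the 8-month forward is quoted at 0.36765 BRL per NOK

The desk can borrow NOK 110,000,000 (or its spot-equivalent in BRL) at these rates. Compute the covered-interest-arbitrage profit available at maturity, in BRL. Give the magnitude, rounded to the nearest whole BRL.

BRL 309,430

T = 8/12 years.
Keep in NOK, deliver into the forward: 110,000,000·1.0082337121·0.36765 = BRL 40,774,483.67.
Swap to BRL now, deposit: 110,000,000·0.36686·1.0027370723 = BRL 40,465,053.46.
The quoted forward overvalues NOK, so borrow BRL, buy NOK at spot, deposit the NOK at 1.23%, and sell the proceeds forward at 0.36765.
The gap between the two covered legs is BRL 309,430.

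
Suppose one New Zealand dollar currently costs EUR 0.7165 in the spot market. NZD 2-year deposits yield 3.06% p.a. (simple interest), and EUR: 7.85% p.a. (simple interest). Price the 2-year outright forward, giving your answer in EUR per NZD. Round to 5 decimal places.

T = 2 years.
EUR growth factor: 1 + 0.0785×2 = 1.157000.
Growth of 1 NZD over T: 1 + 0.0306×2 = 1.061200.
CIP: F = S · (grow EUR)/(grow NZD) = 0.7165 × 1.157000/1.061200 = 0.7811822 EUR per NZD.

0.78118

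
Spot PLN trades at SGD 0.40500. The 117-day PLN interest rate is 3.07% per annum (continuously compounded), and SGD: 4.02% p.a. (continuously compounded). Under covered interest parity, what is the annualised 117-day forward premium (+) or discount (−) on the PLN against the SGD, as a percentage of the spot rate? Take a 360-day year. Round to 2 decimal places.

T = 117/360 years.
F = S · g_SGD/g_PLN = 0.405 × 1.0131507/1.0100274 = 0.40625238.
(F − S)/S ÷ T = (0.40625238 − 0.405)/0.405/(117/360) = 0.009515 → 0.95%.

+0.95%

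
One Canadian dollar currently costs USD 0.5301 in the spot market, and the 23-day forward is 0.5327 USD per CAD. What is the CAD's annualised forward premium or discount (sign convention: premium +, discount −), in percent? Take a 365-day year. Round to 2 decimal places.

T = 23/365 years.
Period premium: (0.5327 − 0.5301)/0.5301 = 0.0049047.
×(1/T) gives 7.78% p.a.

+7.78%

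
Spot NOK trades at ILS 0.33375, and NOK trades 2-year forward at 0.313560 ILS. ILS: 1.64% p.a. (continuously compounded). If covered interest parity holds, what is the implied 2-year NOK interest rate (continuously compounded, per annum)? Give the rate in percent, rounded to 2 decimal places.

T = 2 years.
By CIP, F/S equals the ILS-to-NOK growth ratio: 0.31356/0.33375 = 0.9395056.
ILS growth factor: e^(0.0164×2) = 1.0333438.
That pins the NOK growth at 1.0998804.
r = ln(1.0998804)/2 = 0.047601 → 4.76%.

4.76%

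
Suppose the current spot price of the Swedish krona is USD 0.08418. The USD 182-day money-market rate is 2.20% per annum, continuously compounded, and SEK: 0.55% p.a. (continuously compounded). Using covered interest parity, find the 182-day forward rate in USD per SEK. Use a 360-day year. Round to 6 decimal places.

0.084885

T = 182/360 years.
USD accumulates by e^(0.0220×182/360) = 1.0111843.
SEK growth factor: e^(0.0055×182/360) = 1.0027844.
Forward (USD per SEK) = 0.08418 × 1.0111843 / 1.0027844 = 0.08488514.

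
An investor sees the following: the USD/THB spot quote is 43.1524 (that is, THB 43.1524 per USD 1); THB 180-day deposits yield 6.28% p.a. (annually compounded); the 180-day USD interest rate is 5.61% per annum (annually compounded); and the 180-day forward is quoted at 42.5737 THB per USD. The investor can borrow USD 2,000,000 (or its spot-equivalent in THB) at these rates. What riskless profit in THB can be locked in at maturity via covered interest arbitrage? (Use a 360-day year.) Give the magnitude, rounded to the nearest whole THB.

THB 1,470,315

T = 180/360 years.
Invest the USD and cover forward: 2,000,000 × 1.0276672613 × 42.5737 = THB 87,503,195.36.
Convert at spot and invest in THB: 2,000,000 × 43.1524 × 1.0309219175 = THB 88,973,509.91.
The quoted forward undervalues USD, so borrow USD, convert to THB at spot, deposit the THB at 6.28%, and buy USD forward at 42.5737 to cover the loan.
Profit = 88,973,509.91 − 87,503,195.36 = THB 1,470,315.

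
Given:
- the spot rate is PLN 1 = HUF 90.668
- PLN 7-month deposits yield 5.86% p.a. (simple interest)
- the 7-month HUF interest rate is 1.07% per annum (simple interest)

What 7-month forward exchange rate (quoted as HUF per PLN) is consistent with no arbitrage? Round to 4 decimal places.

88.2183

T = 7/12 years.
HUF accumulates by 1 + 0.0107×7/12 = 1.00624167.
PLN accumulates by 1 + 0.0586×7/12 = 1.03418333.
CIP: F = S · (grow HUF)/(grow PLN) = 90.668 × 1.00624167/1.03418333 = 88.218324 HUF per PLN.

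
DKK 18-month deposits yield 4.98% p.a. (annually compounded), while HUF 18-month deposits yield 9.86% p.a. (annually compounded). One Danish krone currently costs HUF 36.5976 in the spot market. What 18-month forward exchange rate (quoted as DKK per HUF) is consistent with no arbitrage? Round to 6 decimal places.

T = 18/12 years.
Growth of 1 HUF over T: (1 + 0.0986)^(18/12) = 1.1514879.
Growth of 1 DKK over T: (1 + 0.0498)^(18/12) = 1.0756224.
So F = 36.5976 × 1.1514879 / 1.0756224 = 39.17889 (HUF/DKK).
Invert for DKK per HUF: 1 / 39.17889 = 0.025524.

0.025524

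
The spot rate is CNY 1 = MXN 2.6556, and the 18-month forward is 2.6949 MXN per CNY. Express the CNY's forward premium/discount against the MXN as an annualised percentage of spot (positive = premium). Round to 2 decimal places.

T = 18/12 years.
CNY trades forward at +1.47989% vs spot over the period.
Annualise by dividing by T: 0.0147989 / (18/12) = 0.009866 → 0.99%.

+0.99%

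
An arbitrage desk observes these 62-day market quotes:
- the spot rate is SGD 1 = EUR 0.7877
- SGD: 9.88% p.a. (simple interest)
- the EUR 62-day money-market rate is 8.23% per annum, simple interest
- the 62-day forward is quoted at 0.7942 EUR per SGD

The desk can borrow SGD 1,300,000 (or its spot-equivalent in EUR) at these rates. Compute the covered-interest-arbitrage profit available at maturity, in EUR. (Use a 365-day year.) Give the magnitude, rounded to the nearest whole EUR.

T = 62/365 years.
Route A — deposit SGD, sell forward: 1,300,000 × 1.016782466 × 0.7942 = EUR 1,049,787.22.
Route B — convert at spot, deposit EUR: 1,300,000 × 0.7877 × 1.013979726 = EUR 1,038,325.38.
The quoted forward overvalues SGD, so borrow EUR, buy SGD at spot, deposit the SGD at 9.88%, and sell the proceeds forward at 0.7942.
Profit = 1,049,787.22 − 1,038,325.38 = EUR 11,462.

EUR 11,462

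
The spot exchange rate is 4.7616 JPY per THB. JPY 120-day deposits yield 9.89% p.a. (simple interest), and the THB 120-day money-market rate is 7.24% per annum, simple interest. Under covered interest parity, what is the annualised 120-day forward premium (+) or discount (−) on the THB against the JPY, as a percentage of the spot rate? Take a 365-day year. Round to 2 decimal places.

T = 120/365 years.
CIP forward (JPY per THB) = 4.7616 × 1.0325151/1.0238027 = 4.8021205.
Annualised premium = (F − S)/S × (1/T) = (4.8021205 − 4.7616)/4.7616 ÷ (120/365) = 2.59%.

+2.59%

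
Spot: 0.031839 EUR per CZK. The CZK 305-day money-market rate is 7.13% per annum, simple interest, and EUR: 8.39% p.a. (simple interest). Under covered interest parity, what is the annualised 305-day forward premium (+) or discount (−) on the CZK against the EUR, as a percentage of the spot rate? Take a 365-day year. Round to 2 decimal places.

+1.19%

T = 305/365 years.
F = S · g_EUR/g_CZK = 0.031839 × 1.0701082/1.0595795 = 0.032155374.
Annualised premium = (F − S)/S × (1/T) = (0.032155374 − 0.031839)/0.031839 ÷ (305/365) = 1.19%.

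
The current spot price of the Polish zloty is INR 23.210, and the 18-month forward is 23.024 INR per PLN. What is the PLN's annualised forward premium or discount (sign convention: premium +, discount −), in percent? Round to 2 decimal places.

T = 18/12 years.
(F − S)/S = (23.024 − 23.21)/23.21 = -0.0080138.
×(1/T) gives -0.53% p.a.

-0.53%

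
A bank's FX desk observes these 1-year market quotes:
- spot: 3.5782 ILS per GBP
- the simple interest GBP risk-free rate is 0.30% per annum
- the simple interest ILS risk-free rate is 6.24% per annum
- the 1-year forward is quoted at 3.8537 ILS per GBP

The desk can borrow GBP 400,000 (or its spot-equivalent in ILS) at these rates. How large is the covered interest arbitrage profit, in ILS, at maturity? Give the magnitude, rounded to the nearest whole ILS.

ILS 25,513

T = 1 year.
Invest the GBP and cover forward: 400,000 × 1.003000 × 3.8537 = ILS 1,546,104.44.
Convert at spot and invest in ILS: 400,000 × 3.5782 × 1.062400 = ILS 1,520,591.87.
The quoted forward overvalues GBP, so borrow ILS, buy GBP at spot, deposit the GBP at 0.30%, and sell the proceeds forward at 3.8537.
Arbitrage profit = |1,546,104.44 − 1,520,591.87| = ILS 25,513.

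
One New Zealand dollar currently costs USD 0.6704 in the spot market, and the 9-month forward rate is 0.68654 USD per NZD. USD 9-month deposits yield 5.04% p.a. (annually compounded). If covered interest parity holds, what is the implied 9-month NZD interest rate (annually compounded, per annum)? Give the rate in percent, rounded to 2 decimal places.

1.76%

T = 9/12 years.
F/S = 0.68654/0.6704 = 1.0240752 = (growth of USD) / (growth of NZD).
USD growth factor: (1 + 0.0504)^(9/12) = 1.0375667.
That pins the NZD growth at 1.0131743.
r = 1.0131743^(12/9) − 1 = 0.017604 → 1.76%.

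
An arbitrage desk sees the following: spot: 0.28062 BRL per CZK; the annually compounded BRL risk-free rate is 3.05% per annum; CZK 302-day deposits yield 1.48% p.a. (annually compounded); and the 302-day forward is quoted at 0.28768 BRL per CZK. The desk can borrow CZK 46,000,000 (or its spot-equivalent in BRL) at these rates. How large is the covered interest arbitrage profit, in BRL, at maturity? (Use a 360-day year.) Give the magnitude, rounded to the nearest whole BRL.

T = 302/360 years.
Route A — deposit CZK, sell forward: 46,000,000 × 1.0124008376 × 0.28768 = BRL 13,397,383.76.
Route B — convert at spot, deposit BRL: 46,000,000 × 0.28062 × 1.0255239775 = BRL 13,237,996.77.
The quoted forward overvalues CZK, so borrow BRL, buy CZK at spot, deposit the CZK at 1.48%, and sell the proceeds forward at 0.28768.
The gap between the two covered legs is BRL 159,387.

BRL 159,387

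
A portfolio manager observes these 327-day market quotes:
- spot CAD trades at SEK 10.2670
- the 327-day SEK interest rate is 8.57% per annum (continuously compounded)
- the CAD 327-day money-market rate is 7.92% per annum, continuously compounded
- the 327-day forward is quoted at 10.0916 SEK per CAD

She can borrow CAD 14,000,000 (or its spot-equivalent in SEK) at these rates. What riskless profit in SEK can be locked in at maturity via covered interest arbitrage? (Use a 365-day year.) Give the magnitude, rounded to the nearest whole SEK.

T = 327/365 years.
Route A — deposit CAD, sell forward: 14,000,000 × 1.07353240109 × 10.0916 = SEK 151,671,234.10.
Route B — convert at spot, deposit SEK: 14,000,000 × 10.2670 × 1.07980212658 = SEK 155,208,598.07.
The quoted forward undervalues CAD, so borrow CAD, convert to SEK at spot, deposit the SEK at 8.57%, and buy CAD forward at 10.0916 to cover the loan.
Arbitrage profit = |151,671,234.10 − 155,208,598.07| = SEK 3,537,364.

SEK 3,537,364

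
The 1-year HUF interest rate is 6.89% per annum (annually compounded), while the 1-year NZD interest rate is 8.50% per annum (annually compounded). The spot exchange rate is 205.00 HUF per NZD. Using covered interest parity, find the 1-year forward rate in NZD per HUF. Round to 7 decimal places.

0.0049515

T = 1 year.
HUF accumulates by (1 + 0.0689)^1 = 1.068900.
Growth of 1 NZD over T: (1 + 0.0850)^1 = 1.085000.
CIP: F = S · (grow HUF)/(grow NZD) = 205.0 × 1.068900/1.085000 = 201.9581 HUF per NZD.
Invert for NZD per HUF: 1 / 201.9581 = 0.0049515.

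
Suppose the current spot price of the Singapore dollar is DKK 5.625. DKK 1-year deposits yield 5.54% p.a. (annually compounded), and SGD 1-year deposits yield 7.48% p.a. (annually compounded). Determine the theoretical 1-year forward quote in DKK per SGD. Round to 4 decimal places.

5.5235

T = 1 year.
Growth of 1 DKK over T: (1 + 0.0554)^1 = 1.055400.
SGD growth factor: (1 + 0.0748)^1 = 1.074800.
CIP: F = S · (grow DKK)/(grow SGD) = 5.625 × 1.055400/1.074800 = 5.523469 DKK per SGD.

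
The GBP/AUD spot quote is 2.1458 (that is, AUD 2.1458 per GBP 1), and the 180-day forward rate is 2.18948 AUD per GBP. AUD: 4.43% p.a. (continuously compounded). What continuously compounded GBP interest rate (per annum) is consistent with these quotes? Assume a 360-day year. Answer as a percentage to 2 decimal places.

0.40%

T = 180/360 years.
By CIP, F/S equals the AUD-to-GBP growth ratio: 2.18948/2.1458 = 1.0203560.
The AUD side grows by e^(0.0443×180/360) = 1.0223971.
So the GBP growth factor = 1.0020004.
r = ln(1.0020004)/(180/360) = 0.003997 → 0.40%.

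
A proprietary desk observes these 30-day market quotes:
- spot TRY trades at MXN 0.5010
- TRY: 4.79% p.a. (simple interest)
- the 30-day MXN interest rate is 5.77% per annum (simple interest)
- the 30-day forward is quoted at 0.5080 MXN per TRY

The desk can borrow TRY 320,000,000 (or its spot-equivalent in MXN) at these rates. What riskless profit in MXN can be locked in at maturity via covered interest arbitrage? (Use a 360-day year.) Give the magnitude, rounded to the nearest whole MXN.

T = 30/360 years.
Keep in TRY, deliver into the forward: 320,000,000·1.00399166667·0.5080 = MXN 163,208,885.33.
Swap to MXN now, deposit: 320,000,000·0.5010·1.00480833333 = MXN 161,090,872.00.
The quoted forward overvalues TRY, so borrow MXN, buy TRY at spot, deposit the TRY at 4.79%, and sell the proceeds forward at 0.5080.
Profit = 163,208,885.33 − 161,090,872.00 = MXN 2,118,013.

MXN 2,118,013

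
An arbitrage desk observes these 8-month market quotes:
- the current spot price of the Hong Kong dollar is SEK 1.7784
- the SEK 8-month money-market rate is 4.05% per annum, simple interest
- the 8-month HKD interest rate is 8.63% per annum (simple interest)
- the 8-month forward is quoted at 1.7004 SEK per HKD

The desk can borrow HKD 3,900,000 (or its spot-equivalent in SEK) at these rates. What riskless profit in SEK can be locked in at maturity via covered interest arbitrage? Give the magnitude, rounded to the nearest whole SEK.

SEK 109,930

T = 8/12 years.
Keep in HKD, deliver into the forward: 3,900,000·1.057533333·1.7004 = SEK 7,013,095.75.
Swap to SEK now, deposit: 3,900,000·1.7784·1.027000 = SEK 7,123,025.52.
The quoted forward undervalues HKD, so borrow HKD, convert to SEK at spot, deposit the SEK at 4.05%, and buy HKD forward at 1.7004 to cover the loan.
The gap between the two covered legs is SEK 109,930.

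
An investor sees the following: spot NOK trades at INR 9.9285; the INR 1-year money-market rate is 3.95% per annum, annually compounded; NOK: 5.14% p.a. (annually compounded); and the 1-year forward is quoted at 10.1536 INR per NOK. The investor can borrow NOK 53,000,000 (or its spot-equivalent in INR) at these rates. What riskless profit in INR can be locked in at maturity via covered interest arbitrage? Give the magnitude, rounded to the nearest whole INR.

INR 18,805,422

T = 1 year.
Invest the NOK and cover forward: 53,000,000 × 1.051400 × 10.1536 = INR 565,801,237.12.
Convert at spot and invest in INR: 53,000,000 × 9.9285 × 1.039500 = INR 546,995,814.75.
The quoted forward overvalues NOK, so borrow INR, buy NOK at spot, deposit the NOK at 5.14%, and sell the proceeds forward at 10.1536.
The gap between the two covered legs is INR 18,805,422.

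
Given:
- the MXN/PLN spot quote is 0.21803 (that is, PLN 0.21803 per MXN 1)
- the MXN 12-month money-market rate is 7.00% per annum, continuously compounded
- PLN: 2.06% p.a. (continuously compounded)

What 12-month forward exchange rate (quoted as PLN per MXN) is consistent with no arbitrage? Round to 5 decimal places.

0.20752

T = 1 year.
PLN accumulates by e^(0.0206×1) = 1.0208136.
Growth of 1 MXN over T: e^(0.0700×1) = 1.0725082.
CIP: F = S · (grow PLN)/(grow MXN) = 0.21803 × 1.0208136/1.0725082 = 0.2075210 PLN per MXN.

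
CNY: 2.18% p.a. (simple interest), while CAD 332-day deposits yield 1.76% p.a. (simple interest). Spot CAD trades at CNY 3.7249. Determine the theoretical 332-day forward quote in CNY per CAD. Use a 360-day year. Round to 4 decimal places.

3.7391

T = 332/360 years.
Growth of 1 CNY over T: 1 + 0.0218×332/360 = 1.0201044.
Growth of 1 CAD over T: 1 + 0.0176×332/360 = 1.0162311.
CIP: F = S · (grow CNY)/(grow CAD) = 3.7249 × 1.0201044/1.0162311 = 3.739097 CNY per CAD.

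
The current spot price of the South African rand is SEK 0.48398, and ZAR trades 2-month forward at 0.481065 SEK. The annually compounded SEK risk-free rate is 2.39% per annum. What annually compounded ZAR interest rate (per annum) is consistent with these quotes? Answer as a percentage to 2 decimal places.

6.17%

T = 2/12 years.
CIP gives F = S · g_SEK/g_ZAR, so g_SEK/g_ZAR = 0.481065/0.48398 = 0.9939770.
SEK growth factor: (1 + 0.0239)^(2/12) = 1.0039442.
Hence g_ZAR = 1.0100276.
r = 1.0100276^(12/2) − 1 = 0.061694 → 6.17%.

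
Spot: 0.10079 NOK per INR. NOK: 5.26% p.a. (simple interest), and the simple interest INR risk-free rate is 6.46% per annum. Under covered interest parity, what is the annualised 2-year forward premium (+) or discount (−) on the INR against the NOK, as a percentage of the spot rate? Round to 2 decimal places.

-1.06%

T = 2 years.
F = S · g_NOK/g_INR = 0.10079 × 1.105200/1.129200 = 0.09864781.
Annualised premium = (F − S)/S × (1/T) = (0.09864781 − 0.10079)/0.10079 ÷ 2 = -1.06%.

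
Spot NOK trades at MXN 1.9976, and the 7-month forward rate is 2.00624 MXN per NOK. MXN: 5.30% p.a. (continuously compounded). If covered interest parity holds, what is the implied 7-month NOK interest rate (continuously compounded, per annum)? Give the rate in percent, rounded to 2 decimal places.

T = 7/12 years.
By CIP, F/S equals the MXN-to-NOK growth ratio: 2.00624/1.9976 = 1.0043252.
MXN growth factor: e^(0.0530×7/12) = 1.0313996.
That pins the NOK growth at 1.0269578.
Take logs: ln 1.0269578 / (7/12) = 0.045601, so 4.56%.

4.56%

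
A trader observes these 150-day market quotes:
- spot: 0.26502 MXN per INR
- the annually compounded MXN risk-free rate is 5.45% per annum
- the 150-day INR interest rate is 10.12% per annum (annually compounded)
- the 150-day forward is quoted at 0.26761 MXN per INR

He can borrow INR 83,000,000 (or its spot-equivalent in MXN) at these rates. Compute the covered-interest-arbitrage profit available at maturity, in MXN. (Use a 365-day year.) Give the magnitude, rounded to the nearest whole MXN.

MXN 627,605

T = 150/365 years.
Invest the INR and cover forward: 83,000,000 × 1.040411847 × 0.26761 = MXN 23,109,242.99.
Convert at spot and invest in MXN: 83,000,000 × 0.26502 × 1.0220477793 = MXN 22,481,637.51.
The quoted forward overvalues INR, so borrow MXN, buy INR at spot, deposit the INR at 10.12%, and sell the proceeds forward at 0.26761.
The gap between the two covered legs is MXN 627,605.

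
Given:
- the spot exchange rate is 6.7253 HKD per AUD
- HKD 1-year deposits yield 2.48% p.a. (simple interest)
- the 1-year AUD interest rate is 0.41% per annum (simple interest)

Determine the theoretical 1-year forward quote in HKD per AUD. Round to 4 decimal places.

6.8639

T = 1 year.
HKD accumulates by 1 + 0.0248×1 = 1.024800.
AUD growth factor: 1 + 0.0041×1 = 1.004100.
So F = 6.7253 × 1.024800 / 1.004100 = 6.863945 (HKD/AUD).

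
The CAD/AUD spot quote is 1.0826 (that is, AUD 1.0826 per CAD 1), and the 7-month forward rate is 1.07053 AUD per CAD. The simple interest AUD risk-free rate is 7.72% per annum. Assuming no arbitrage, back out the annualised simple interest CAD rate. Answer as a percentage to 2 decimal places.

T = 7/12 years.
CIP gives F = S · g_AUD/g_CAD, so g_AUD/g_CAD = 1.07053/1.0826 = 0.9888509.
AUD growth factor: 1 + 0.0772×7/12 = 1.0450333.
Hence g_CAD = 1.0568158.
(1.0568158 − 1)/T = 0.097399, i.e. 9.74%.

9.74%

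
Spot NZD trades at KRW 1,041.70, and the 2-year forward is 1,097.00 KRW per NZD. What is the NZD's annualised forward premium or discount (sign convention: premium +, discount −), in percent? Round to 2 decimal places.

+2.65%

T = 2 years.
(F − S)/S = (1097.00 − 1041.7)/1041.7 = 0.0530863.
Annualise by dividing by T: 0.0530863 / 2 = 0.026543 → 2.65%.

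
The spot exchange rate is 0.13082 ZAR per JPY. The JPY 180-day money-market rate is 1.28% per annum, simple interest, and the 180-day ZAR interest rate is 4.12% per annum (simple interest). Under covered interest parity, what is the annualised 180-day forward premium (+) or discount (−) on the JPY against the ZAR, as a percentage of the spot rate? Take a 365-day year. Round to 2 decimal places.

T = 180/365 years.
No-arbitrage forward: 0.13082 × 1.0203178 / 1.0063123 = 0.13264071 ZAR/JPY.
(F − S)/S ÷ T = (0.13264071 − 0.13082)/0.13082/(180/365) = 0.028222 → 2.82%.

+2.82%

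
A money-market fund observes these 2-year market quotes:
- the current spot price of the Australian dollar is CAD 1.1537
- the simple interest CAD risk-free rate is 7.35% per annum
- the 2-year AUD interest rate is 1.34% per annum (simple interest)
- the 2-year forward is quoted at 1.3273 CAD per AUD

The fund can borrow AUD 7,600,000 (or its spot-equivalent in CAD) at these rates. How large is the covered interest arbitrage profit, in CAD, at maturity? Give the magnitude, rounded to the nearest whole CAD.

T = 2 years.
Keep in AUD, deliver into the forward: 7,600,000·1.026800·1.3273 = CAD 10,357,824.46.
Swap to CAD now, deposit: 7,600,000·1.1537·1.147000 = CAD 10,057,033.64.
The quoted forward overvalues AUD, so borrow CAD, buy AUD at spot, deposit the AUD at 1.34%, and sell the proceeds forward at 1.3273.
Arbitrage profit = |10,357,824.46 − 10,057,033.64| = CAD 300,791.

CAD 300,791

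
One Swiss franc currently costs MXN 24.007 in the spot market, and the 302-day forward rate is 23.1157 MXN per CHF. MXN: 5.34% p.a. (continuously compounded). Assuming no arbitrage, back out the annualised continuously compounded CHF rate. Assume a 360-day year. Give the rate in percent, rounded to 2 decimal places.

9.85%

T = 302/360 years.
F/S = 23.1157/24.007 = 0.9628733 = (growth of MXN) / (growth of CHF).
The MXN side grows by e^(0.0534×302/360) = 1.0458152.
That pins the CHF growth at 1.086140.
r = ln(1.086140)/(302/360) = 0.098499 → 9.85%.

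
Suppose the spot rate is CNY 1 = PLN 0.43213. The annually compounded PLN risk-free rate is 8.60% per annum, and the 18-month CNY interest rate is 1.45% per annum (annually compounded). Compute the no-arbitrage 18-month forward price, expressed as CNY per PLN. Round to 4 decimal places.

2.0894

T = 18/12 years.
Growth of 1 PLN over T: (1 + 0.0860)^(18/12) = 1.131735.
CNY growth factor: (1 + 0.0145)^(18/12) = 1.0218287.
Forward (PLN per CNY) = 0.43213 × 1.131735 / 1.0218287 = 0.4786092.
Invert for CNY per PLN: 1 / 0.4786092 = 2.0894.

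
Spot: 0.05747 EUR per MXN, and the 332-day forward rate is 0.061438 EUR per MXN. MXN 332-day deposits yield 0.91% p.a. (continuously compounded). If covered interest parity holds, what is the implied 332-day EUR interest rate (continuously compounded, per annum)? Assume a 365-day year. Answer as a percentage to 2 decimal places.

T = 332/365 years.
F/S = 0.061438/0.05747 = 1.0690447 = (growth of EUR) / (growth of MXN).
MXN growth factor: e^(0.0091×332/365) = 1.0083116.
So the EUR growth factor = 1.0779302.
Take logs: ln 1.0779302 / (332/365) = 0.082502, so 8.25%.

8.25%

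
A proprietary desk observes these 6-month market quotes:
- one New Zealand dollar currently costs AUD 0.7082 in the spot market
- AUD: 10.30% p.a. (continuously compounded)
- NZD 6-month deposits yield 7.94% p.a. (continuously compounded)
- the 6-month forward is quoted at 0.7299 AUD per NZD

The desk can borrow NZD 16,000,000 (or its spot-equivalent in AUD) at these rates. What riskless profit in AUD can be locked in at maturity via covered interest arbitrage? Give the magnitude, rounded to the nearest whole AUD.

T = 6/12 years.
Keep in NZD, deliver into the forward: 16,000,000·1.0404985778·0.7299 = AUD 12,151,358.59.
Swap to AUD now, deposit: 16,000,000·0.7082·1.0528491863 = AUD 11,930,044.70.
The quoted forward overvalues NZD, so borrow AUD, buy NZD at spot, deposit the NZD at 7.94%, and sell the proceeds forward at 0.7299.
Profit = 12,151,358.59 − 11,930,044.70 = AUD 221,314.

AUD 221,314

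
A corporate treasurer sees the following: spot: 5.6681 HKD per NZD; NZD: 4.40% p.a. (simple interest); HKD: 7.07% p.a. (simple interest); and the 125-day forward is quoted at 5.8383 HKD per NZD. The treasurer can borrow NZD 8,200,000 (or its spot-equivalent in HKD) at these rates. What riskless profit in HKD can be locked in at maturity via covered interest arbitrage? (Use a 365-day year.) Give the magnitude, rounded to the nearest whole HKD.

HKD 991,679

T = 125/365 years.
Route A — deposit NZD, sell forward: 8,200,000 × 1.0150684932 × 5.8383 = HKD 48,595,449.95.
Route B — convert at spot, deposit HKD: 8,200,000 × 5.6681 × 1.0242123288 = HKD 47,603,770.79.
The quoted forward overvalues NZD, so borrow HKD, buy NZD at spot, deposit the NZD at 4.40%, and sell the proceeds forward at 5.8383.
Arbitrage profit = |48,595,449.95 − 47,603,770.79| = HKD 991,679.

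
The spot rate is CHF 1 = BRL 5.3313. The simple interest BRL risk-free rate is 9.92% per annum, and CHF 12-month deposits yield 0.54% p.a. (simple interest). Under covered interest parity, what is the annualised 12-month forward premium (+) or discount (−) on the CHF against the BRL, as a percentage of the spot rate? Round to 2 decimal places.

+9.33%

T = 1 year.
CIP forward (BRL per CHF) = 5.3313 × 1.099200/1.005400 = 5.8286900.
Annualised premium = (F − S)/S × (1/T) = (5.8286900 − 5.3313)/5.3313 ÷ 1 = 9.33%.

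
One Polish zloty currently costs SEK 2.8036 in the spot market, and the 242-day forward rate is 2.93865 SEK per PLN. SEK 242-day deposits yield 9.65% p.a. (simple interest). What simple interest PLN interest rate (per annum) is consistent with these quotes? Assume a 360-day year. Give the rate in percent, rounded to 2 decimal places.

T = 242/360 years.
F/S = 2.93865/2.8036 = 1.0481702 = (growth of SEK) / (growth of PLN).
SEK growth factor: 1 + 0.0965×242/360 = 1.0648694.
So the PLN growth factor = 1.0159318.
r = (1.0159318 − 1)/(242/360) = 0.023700 → 2.37%.

2.37%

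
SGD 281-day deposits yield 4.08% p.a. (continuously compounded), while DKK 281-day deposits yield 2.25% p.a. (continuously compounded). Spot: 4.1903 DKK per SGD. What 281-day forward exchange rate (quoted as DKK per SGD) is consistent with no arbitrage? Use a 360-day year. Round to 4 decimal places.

4.1309

T = 281/360 years.
DKK accumulates by e^(0.0225×281/360) = 1.0177176.
SGD accumulates by e^(0.0408×281/360) = 1.0323592.
CIP: F = S · (grow DKK)/(grow SGD) = 4.1903 × 1.0177176/1.0323592 = 4.130870 DKK per SGD.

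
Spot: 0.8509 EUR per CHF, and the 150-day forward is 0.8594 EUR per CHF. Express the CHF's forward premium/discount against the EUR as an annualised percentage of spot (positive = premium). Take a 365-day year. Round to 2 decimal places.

T = 150/365 years.
(F − S)/S = (0.8594 − 0.8509)/0.8509 = 0.0099894.
×(1/T) gives 2.43% p.a.

+2.43%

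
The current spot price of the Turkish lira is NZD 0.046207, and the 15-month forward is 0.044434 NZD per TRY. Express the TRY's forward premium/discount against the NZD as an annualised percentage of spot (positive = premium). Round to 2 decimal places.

-3.07%

T = 15/12 years.
TRY trades forward at -3.83708% vs spot over the period.
Per annum: -0.0383708 / (15/12) = -0.030697 = -3.07%.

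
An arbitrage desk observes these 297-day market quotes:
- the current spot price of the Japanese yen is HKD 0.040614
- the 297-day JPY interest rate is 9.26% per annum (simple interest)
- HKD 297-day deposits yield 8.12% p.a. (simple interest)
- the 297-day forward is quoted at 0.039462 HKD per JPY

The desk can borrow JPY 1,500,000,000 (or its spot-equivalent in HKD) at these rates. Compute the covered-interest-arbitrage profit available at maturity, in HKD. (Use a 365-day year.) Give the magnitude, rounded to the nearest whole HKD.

HKD 1,293,089

T = 297/365 years.
Keep in JPY, deliver into the forward: 1,500,000,000·1.0753484932·0.039462 = HKD 63,653,103.36.
Swap to HKD now, deposit: 1,500,000,000·0.040614·1.0660723288 = HKD 64,946,192.34.
The quoted forward undervalues JPY, so borrow JPY, convert to HKD at spot, deposit the HKD at 8.12%, and buy JPY forward at 0.039462 to cover the loan.
The gap between the two covered legs is HKD 1,293,089.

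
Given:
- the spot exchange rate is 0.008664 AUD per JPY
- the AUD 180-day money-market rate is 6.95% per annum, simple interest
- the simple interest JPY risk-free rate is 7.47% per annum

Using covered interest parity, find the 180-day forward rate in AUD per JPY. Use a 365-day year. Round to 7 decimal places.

T = 180/365 years.
Growth of 1 AUD over T: 1 + 0.0695×180/365 = 1.034274.
JPY accumulates by 1 + 0.0747×180/365 = 1.0368384.
Forward (AUD per JPY) = 0.008664 × 1.034274 / 1.0368384 = 0.008642571.

0.0086426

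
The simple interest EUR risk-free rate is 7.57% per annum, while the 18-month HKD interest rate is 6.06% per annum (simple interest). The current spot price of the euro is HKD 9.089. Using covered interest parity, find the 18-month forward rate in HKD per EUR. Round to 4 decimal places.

8.9041

T = 18/12 years.
Growth of 1 HKD over T: 1 + 0.0606×18/12 = 1.090900.
EUR growth factor: 1 + 0.0757×18/12 = 1.113550.
So F = 9.089 × 1.090900 / 1.113550 = 8.904127 (HKD/EUR).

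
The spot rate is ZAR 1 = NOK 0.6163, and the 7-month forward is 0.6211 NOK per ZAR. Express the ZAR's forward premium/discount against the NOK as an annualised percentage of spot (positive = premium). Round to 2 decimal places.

T = 7/12 years.
ZAR trades forward at +0.77884% vs spot over the period.
Per annum: 0.0077884 / (7/12) = 0.013352 = 1.34%.

+1.34%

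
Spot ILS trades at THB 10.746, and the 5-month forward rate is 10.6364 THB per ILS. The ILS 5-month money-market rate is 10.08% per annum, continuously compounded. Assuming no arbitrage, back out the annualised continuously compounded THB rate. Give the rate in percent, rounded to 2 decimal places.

T = 5/12 years.
F/S = 10.6364/10.746 = 0.9898009 = (growth of THB) / (growth of ILS).
ILS growth factor: e^(0.1008×5/12) = 1.0428945.
That pins the THB growth at 1.0322579.
r = ln(1.0322579)/(5/12) = 0.076196 → 7.62%.

7.62%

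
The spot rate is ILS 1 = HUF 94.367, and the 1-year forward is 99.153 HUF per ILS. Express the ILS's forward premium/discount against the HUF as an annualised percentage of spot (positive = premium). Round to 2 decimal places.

T = 1 year.
(F − S)/S = (99.153 − 94.367)/94.367 = 0.0507169.
Per annum: 0.0507169 / 1 = 0.050717 = 5.07%.

+5.07%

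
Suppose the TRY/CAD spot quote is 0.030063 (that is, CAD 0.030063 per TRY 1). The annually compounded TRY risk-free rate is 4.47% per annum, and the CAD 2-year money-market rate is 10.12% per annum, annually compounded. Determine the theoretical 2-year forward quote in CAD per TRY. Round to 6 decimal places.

T = 2 years.
CAD growth factor: (1 + 0.1012)^2 = 1.2126414.
TRY growth factor: (1 + 0.0447)^2 = 1.0913981.
So F = 0.030063 × 1.2126414 / 1.0913981 = 0.03340270 (CAD/TRY).

0.033403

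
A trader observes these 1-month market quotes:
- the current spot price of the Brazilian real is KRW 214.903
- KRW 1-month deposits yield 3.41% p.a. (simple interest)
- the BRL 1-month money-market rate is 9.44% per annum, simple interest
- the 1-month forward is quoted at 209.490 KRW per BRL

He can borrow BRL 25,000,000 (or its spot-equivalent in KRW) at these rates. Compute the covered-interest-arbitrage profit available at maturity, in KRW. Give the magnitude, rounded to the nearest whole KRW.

T = 1/12 years.
Keep in BRL, deliver into the forward: 25,000,000·1.007866666667·209.490 = KRW 5,278,449,700.00.
Swap to KRW now, deposit: 25,000,000·214.903·1.002841666667 = KRW 5,387,842,067.29.
The quoted forward undervalues BRL, so borrow BRL, convert to KRW at spot, deposit the KRW at 3.41%, and buy BRL forward at 209.490 to cover the loan.
Arbitrage profit = |5,278,449,700.00 − 5,387,842,067.29| = KRW 109,392,367.

KRW 109,392,367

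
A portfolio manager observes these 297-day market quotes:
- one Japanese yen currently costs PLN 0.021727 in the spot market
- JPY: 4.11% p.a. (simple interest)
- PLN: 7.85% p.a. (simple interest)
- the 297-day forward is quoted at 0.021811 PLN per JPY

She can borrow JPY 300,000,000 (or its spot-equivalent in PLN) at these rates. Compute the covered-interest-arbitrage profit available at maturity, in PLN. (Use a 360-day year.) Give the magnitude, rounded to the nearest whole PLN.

T = 297/360 years.
Invest the JPY and cover forward: 300,000,000 × 1.0339075 × 0.021811 = PLN 6,765,166.94.
Convert at spot and invest in PLN: 300,000,000 × 0.021727 × 1.0647625 = PLN 6,940,228.45.
The quoted forward undervalues JPY, so borrow JPY, convert to PLN at spot, deposit the PLN at 7.85%, and buy JPY forward at 0.021811 to cover the loan.
Arbitrage profit = |6,765,166.94 − 6,940,228.45| = PLN 175,062.

PLN 175,062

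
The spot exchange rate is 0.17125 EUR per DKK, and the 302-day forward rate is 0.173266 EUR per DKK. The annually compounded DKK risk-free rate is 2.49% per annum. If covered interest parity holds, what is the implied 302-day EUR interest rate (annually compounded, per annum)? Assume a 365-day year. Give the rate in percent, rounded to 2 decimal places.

T = 302/365 years.
F/S = 0.173266/0.17125 = 1.0117723 = (growth of EUR) / (growth of DKK).
DKK growth factor: (1 + 0.0249)^(302/365) = 1.0205583.
Hence g_EUR = 1.0325726.
Annualise: 1.0325726^(365/302) − 1 = 0.039500 = 3.95%.

3.95%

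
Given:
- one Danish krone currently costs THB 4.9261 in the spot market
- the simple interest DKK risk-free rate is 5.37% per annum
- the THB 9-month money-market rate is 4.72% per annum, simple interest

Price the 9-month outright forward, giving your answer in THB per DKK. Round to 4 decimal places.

4.9030

T = 9/12 years.
THB accumulates by 1 + 0.0472×9/12 = 1.035400.
DKK accumulates by 1 + 0.0537×9/12 = 1.040275.
Forward (THB per DKK) = 4.9261 × 1.035400 / 1.040275 = 4.903015.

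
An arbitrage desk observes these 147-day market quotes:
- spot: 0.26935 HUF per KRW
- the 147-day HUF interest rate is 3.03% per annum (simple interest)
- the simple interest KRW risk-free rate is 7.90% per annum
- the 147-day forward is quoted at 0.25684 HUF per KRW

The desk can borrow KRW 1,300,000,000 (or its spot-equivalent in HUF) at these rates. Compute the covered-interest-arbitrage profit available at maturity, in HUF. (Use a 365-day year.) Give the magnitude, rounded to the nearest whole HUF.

HUF 9,912,692

T = 147/365 years.
Invest the KRW and cover forward: 1,300,000,000 × 1.03181643836 × 0.25684 = HUF 344,515,254.24.
Convert at spot and invest in HUF: 1,300,000,000 × 0.26935 × 1.0122030137 = HUF 354,427,946.26.
The quoted forward undervalues KRW, so borrow KRW, convert to HUF at spot, deposit the HUF at 3.03%, and buy KRW forward at 0.25684 to cover the loan.
Profit = 354,427,946.26 − 344,515,254.24 = HUF 9,912,692.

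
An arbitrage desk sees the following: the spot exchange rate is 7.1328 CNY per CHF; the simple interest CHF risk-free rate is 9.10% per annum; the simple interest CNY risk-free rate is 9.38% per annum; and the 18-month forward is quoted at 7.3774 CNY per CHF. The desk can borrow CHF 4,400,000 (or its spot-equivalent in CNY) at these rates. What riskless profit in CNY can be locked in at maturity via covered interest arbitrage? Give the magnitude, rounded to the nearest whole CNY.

T = 18/12 years.
Route A — deposit CHF, sell forward: 4,400,000 × 1.136500 × 7.3774 = CNY 36,891,426.44.
Route B — convert at spot, deposit CNY: 4,400,000 × 7.1328 × 1.140700 = CNY 35,800,093.82.
The quoted forward overvalues CHF, so borrow CNY, buy CHF at spot, deposit the CHF at 9.10%, and sell the proceeds forward at 7.3774.
Profit = 36,891,426.44 − 35,800,093.82 = CNY 1,091,333.

CNY 1,091,333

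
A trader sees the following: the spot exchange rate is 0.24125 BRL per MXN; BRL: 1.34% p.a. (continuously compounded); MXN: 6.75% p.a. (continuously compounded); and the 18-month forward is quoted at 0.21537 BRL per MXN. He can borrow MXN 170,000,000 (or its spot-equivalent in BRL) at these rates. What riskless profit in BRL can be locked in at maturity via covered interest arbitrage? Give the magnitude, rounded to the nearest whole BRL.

BRL 1,331,068

T = 18/12 years.
Invest the MXN and cover forward: 170,000,000 × 1.1065532455 × 0.21537 = BRL 40,514,123.32.
Convert at spot and invest in BRL: 170,000,000 × 0.24125 × 1.0203033653 = BRL 41,845,191.77.
The quoted forward undervalues MXN, so borrow MXN, convert to BRL at spot, deposit the BRL at 1.34%, and buy MXN forward at 0.21537 to cover the loan.
Profit = 41,845,191.77 − 40,514,123.32 = BRL 1,331,068.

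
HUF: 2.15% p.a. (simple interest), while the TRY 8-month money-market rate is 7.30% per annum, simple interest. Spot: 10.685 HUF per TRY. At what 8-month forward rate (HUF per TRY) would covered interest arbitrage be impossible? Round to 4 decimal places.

T = 8/12 years.
Growth of 1 HUF over T: 1 + 0.0215×8/12 = 1.01433333.
Growth of 1 TRY over T: 1 + 0.0730×8/12 = 1.04866667.
Forward (HUF per TRY) = 10.685 × 1.01433333 / 1.04866667 = 10.335173.

10.3352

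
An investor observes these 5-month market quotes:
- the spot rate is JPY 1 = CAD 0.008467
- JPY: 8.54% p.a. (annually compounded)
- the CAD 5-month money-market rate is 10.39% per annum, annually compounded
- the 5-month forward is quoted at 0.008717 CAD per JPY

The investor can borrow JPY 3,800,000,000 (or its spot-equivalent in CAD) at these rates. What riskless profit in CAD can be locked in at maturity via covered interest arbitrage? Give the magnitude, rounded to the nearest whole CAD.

CAD 747,727

T = 5/12 years.
Invest the JPY and cover forward: 3,800,000,000 × 1.0347348836 × 0.008717 = CAD 34,275,179.13.
Convert at spot and invest in CAD: 3,800,000,000 × 0.008467 × 1.042047195 = CAD 33,527,451.68.
The quoted forward overvalues JPY, so borrow CAD, buy JPY at spot, deposit the JPY at 8.54%, and sell the proceeds forward at 0.008717.
Arbitrage profit = |34,275,179.13 − 33,527,451.68| = CAD 747,727.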